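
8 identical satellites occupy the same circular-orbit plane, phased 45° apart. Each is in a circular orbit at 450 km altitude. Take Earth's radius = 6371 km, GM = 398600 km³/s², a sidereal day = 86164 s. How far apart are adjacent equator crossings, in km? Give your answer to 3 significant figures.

326 km

Semi-major axis a = 6371 + 450 = 6821 km. Period T = 2π√(a³/μ) = 2π√(6821³/398600) = 5606.4 s = 93.44 min.
Single-satellite node shift = (5606.4/86164) × 360° = 23.42°.
With 8 satellites evenly phased, successive equator crossings are 23.42/8 = 2.928° apart.
That is 2.928 × 111.2 = 326 km at the equator.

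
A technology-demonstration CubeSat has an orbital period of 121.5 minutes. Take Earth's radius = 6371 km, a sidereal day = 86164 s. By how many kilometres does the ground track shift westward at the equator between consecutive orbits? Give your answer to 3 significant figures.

T = 121.5 min = 7290.0 s.
During one orbit Earth rotates (7290.0 / 86164) × 360° = 30.46°.
At the equator that is 30.46° × (2π·6371/360) km/° = 30.46 × 111.2 = 3387 km.

3390 km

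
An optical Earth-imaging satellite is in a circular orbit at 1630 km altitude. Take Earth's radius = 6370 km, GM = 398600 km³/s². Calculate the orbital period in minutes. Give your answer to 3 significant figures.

Semi-major axis a = 6370 + 1630 = 8000 km. Period T = 2π√(a³/μ) = 2π√(8000³/398600) = 7121.1 s = 118.68 min.

119 min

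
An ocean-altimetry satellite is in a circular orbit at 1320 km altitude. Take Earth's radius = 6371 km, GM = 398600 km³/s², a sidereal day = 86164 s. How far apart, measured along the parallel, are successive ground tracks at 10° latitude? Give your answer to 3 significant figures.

Semi-major axis a = 6371 + 1320 = 7691 km. Period T = 2π√(a³/μ) = 2π√(7691³/398600) = 6712.5 s = 111.88 min.
Node shift per orbit = (6712.5/86164) × 360° = 28.05°.
Equatorial spacing = 28.05 × 111.2 km/° = 3119 km.
At 10° latitude, spacing = 3119 × cos(10°) = 3071 km.

3070 km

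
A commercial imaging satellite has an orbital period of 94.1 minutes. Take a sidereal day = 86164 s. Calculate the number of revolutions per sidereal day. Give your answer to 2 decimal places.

15.26

T = 94.1 min = 5646.0 s.
Orbits per sidereal day = 86164 / 5646.0 = 15.261.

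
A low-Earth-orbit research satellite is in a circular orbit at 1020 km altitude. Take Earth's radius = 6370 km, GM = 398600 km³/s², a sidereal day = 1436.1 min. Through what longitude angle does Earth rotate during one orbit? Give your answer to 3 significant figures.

26.4°

Semi-major axis a = 6370 + 1020 = 7390 km. Period T = 2π√(a³/μ) = 2π√(7390³/398600) = 6322.3 s = 105.37 min.
During one orbit Earth rotates (6322.3 / 86166) × 360° = 26.41°.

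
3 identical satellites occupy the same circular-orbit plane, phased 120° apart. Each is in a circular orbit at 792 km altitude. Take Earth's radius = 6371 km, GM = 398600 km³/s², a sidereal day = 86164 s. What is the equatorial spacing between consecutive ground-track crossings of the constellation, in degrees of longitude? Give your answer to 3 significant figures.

8.40°

Semi-major axis a = 6371 + 792 = 7163 km. Period T = 2π√(a³/μ) = 2π√(7163³/398600) = 6033.3 s = 100.55 min.
Single-satellite node shift = (6033.3/86164) × 360° = 25.21°.
With 3 satellites evenly phased, successive equator crossings are 25.21/3 = 8.403° apart.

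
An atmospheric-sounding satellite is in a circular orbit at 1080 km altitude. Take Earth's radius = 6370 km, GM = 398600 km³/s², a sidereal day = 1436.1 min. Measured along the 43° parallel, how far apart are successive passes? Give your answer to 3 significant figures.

Semi-major axis a = 6370 + 1080 = 7450 km. Period T = 2π√(a³/μ) = 2π√(7450³/398600) = 6399.5 s = 106.66 min.
Node shift per orbit = (6399.5/86166) × 360° = 26.74°.
Equatorial spacing = 26.74 × 111.2 km/° = 2973 km.
At 43° latitude, spacing = 2973 × cos(43°) = 2174 km.

2170 km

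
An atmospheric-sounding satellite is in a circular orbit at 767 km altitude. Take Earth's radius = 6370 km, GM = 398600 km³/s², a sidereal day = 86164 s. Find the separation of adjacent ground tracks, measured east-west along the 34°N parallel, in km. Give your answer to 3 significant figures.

Semi-major axis a = 6370 + 767 = 7137 km. Period T = 2π√(a³/μ) = 2π√(7137³/398600) = 6000.5 s = 100.01 min.
Node shift per orbit = (6000.5/86164) × 360° = 25.07°.
Equatorial spacing = 25.07 × 111.2 km/° = 2787 km.
At 34° latitude, spacing = 2787 × cos(34°) = 2311 km.

2310 km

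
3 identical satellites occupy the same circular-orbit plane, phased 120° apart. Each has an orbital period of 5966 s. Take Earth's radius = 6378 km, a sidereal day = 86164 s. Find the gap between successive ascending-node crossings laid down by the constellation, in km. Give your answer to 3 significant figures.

925 km

Single-satellite node shift = (5966.0/86164) × 360° = 24.93°.
With 3 satellites evenly phased, successive equator crossings are 24.93/3 = 8.309° apart.
That is 8.309 × 111.3 = 925 km at the equator.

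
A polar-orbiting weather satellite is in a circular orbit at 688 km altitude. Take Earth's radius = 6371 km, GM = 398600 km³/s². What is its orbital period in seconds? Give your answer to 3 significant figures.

5900 seconds

Semi-major axis a = 6371 + 688 = 7059 km. Period T = 2π√(a³/μ) = 2π√(7059³/398600) = 5902.4 s = 98.37 min.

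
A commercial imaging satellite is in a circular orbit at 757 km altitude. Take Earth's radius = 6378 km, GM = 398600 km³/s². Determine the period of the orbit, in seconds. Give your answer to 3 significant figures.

Semi-major axis a = 6378 + 757 = 7135 km. Period T = 2π√(a³/μ) = 2π√(7135³/398600) = 5997.9 s = 99.97 min.

6000 seconds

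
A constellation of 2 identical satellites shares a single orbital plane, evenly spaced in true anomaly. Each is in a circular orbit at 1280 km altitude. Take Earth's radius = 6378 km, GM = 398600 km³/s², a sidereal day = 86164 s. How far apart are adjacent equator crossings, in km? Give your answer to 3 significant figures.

1550 km

Semi-major axis a = 6378 + 1280 = 7658 km. Period T = 2π√(a³/μ) = 2π√(7658³/398600) = 6669.4 s = 111.16 min.
Single-satellite node shift = (6669.4/86164) × 360° = 27.87°.
With 2 satellites evenly phased, successive equator crossings are 27.87/2 = 13.933° apart.
That is 13.933 × 111.3 = 1551 km at the equator.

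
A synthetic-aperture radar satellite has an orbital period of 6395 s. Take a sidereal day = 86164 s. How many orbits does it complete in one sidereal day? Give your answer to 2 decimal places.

13.47

Orbits per sidereal day = 86164 / 6395.0 = 13.474.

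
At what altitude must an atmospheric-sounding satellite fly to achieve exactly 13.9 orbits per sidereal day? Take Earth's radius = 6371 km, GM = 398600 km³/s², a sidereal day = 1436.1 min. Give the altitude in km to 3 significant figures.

Required period T = 86166 / 13.9 = 6199.0 s.
From T = 2π√(a³/μ): a = (μ T²/4π²)^(1/3) = (398600 × 6199.0² / 4π²)^(1/3) = 7294 km.
Altitude h = a − R = 7294 − 6371 = 923 km.

923 km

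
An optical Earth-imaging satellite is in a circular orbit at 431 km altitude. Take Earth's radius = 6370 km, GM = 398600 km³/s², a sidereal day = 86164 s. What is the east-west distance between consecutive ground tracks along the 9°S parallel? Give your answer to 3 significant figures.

Semi-major axis a = 6370 + 431 = 6801 km. Period T = 2π√(a³/μ) = 2π√(6801³/398600) = 5581.8 s = 93.03 min.
Node shift per orbit = (5581.8/86164) × 360° = 23.32°.
Equatorial spacing = 23.32 × 111.2 km/° = 2593 km.
At 9° latitude, spacing = 2593 × cos(9°) = 2561 km.

2560 km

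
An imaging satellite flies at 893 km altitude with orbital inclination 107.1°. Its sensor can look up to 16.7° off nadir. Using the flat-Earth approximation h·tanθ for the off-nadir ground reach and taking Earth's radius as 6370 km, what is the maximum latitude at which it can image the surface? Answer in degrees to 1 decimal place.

Retrograde orbit: the ground track reaches ±(180° − i) = ±(180 − 107.1) = ±72.9°.
Sensor half-swath on the ground ≈ 893·tan(16.7°) = 268 km = 2.41° of latitude.
Maximum observable latitude ≈ 72.9 + 2.41 = 75.3°.

75.3°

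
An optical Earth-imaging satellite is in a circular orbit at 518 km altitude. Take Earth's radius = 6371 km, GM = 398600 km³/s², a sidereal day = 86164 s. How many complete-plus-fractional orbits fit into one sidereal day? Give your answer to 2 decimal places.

15.14

Semi-major axis a = 6371 + 518 = 6889 km. Period T = 2π√(a³/μ) = 2π√(6889³/398600) = 5690.4 s = 94.84 min.
Orbits per sidereal day = 86164 / 5690.4 = 15.142.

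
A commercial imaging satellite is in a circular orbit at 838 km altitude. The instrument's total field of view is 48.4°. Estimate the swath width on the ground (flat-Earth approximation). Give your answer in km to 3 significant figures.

753 km

Half-angle = 48.4°/2 = 24.2°.
Swath width ≈ 2h·tan(θ/2) = 2 × 838 × tan(24.2°) = 753.2 km.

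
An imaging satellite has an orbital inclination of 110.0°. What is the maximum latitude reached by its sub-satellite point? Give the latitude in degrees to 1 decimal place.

Retrograde orbit: the ground track reaches ±(180° − i) = ±(180 − 110.0) = ±70.0°.

70.0°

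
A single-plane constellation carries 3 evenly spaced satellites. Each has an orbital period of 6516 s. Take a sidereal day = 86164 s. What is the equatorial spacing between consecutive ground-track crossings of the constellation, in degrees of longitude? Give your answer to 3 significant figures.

Single-satellite node shift = (6516.0/86164) × 360° = 27.22°.
With 3 satellites evenly phased, successive equator crossings are 27.22/3 = 9.075° apart.

9.07°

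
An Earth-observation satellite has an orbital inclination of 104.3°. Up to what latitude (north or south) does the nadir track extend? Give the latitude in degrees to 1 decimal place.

75.7°

Retrograde orbit: the ground track reaches ±(180° − i) = ±(180 − 104.3) = ±75.7°.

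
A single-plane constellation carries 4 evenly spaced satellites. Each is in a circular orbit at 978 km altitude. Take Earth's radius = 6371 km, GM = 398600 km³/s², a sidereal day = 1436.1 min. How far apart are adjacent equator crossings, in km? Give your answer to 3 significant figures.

728 km

Semi-major axis a = 6371 + 978 = 7349 km. Period T = 2π√(a³/μ) = 2π√(7349³/398600) = 6269.8 s = 104.50 min.
Single-satellite node shift = (6269.8/86166) × 360° = 26.20°.
With 4 satellites evenly phased, successive equator crossings are 26.20/4 = 6.549° apart.
That is 6.549 × 111.2 = 728 km at the equator.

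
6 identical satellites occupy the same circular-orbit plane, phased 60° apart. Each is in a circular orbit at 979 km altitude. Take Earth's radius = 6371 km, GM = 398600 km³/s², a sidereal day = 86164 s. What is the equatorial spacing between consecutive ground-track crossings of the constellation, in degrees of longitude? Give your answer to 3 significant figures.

Semi-major axis a = 6371 + 979 = 7350 km. Period T = 2π√(a³/μ) = 2π√(7350³/398600) = 6271.1 s = 104.52 min.
Single-satellite node shift = (6271.1/86164) × 360° = 26.20°.
With 6 satellites evenly phased, successive equator crossings are 26.20/6 = 4.367° apart.

4.37°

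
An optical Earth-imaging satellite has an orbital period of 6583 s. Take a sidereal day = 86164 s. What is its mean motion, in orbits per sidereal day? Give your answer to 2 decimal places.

13.09

Orbits per sidereal day = 86164 / 6583.0 = 13.089.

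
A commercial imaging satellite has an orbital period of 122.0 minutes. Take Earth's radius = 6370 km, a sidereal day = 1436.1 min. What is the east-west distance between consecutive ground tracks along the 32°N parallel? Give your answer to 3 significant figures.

2880 km

T = 122.0 min = 7320.0 s.
Node shift per orbit = (7320.0/86166) × 360° = 30.58°.
Equatorial spacing = 30.58 × 111.2 km/° = 3400 km.
At 32° latitude, spacing = 3400 × cos(32°) = 2883 km.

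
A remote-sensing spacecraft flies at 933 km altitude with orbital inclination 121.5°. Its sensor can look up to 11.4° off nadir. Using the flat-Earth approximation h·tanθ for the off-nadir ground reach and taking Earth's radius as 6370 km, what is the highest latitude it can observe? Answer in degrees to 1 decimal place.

Retrograde orbit: the ground track reaches ±(180° − i) = ±(180 − 121.5) = ±58.5°.
Sensor half-swath on the ground ≈ 933·tan(11.4°) = 188 km = 1.69° of latitude.
Maximum observable latitude ≈ 58.5 + 1.69 = 60.2°.

60.2°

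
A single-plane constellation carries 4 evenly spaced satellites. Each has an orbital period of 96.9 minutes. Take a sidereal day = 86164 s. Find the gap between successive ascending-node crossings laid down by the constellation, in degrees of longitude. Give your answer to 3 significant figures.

6.07°

T = 96.9 min = 5814.0 s.
Single-satellite node shift = (5814.0/86164) × 360° = 24.29°.
With 4 satellites evenly phased, successive equator crossings are 24.29/4 = 6.073° apart.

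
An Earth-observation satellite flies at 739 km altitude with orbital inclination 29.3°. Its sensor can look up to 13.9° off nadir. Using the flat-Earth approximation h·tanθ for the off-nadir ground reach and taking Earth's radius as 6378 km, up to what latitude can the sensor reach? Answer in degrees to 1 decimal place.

For a prograde orbit the ground track reaches latitude ±i = ±29.3°.
Sensor half-swath on the ground ≈ 739·tan(13.9°) = 183 km = 1.64° of latitude.
Maximum observable latitude ≈ 29.3 + 1.64 = 30.9°.

30.9°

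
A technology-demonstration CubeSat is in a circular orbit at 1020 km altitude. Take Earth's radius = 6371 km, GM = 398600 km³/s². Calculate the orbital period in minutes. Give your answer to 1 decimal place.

105.4 min

Semi-major axis a = 6371 + 1020 = 7391 km. Period T = 2π√(a³/μ) = 2π√(7391³/398600) = 6323.6 s = 105.39 min.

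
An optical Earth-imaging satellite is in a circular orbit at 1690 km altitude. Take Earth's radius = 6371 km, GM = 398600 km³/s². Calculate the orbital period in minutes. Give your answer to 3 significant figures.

Semi-major axis a = 6371 + 1690 = 8061 km. Period T = 2π√(a³/μ) = 2π√(8061³/398600) = 7202.7 s = 120.04 min.

120 min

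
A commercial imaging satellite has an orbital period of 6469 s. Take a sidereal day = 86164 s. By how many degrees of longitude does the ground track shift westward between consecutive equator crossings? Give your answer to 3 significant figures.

27.0°

During one orbit Earth rotates (6469.0 / 86164) × 360° = 27.03°.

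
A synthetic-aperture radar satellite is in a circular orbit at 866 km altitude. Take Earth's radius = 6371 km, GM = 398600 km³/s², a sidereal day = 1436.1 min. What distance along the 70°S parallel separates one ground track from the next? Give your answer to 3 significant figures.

Semi-major axis a = 6371 + 866 = 7237 km. Period T = 2π√(a³/μ) = 2π√(7237³/398600) = 6127.0 s = 102.12 min.
Node shift per orbit = (6127.0/86166) × 360° = 25.60°.
Equatorial spacing = 25.60 × 111.2 km/° = 2846 km.
At 70° latitude, spacing = 2846 × cos(70°) = 974 km.

974 km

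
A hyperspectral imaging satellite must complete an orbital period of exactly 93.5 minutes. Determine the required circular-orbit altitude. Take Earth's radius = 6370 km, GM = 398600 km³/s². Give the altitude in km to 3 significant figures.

454 km

T = 93.5 min = 5610.0 s.
From T = 2π√(a³/μ): a = (μ T²/4π²)^(1/3) = (398600 × 5610.0² / 4π²)^(1/3) = 6824 km.
Altitude h = a − R = 6824 − 6370 = 454 km.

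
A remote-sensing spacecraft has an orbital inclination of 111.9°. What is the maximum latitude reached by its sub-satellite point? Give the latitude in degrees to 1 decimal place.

Retrograde orbit: the ground track reaches ±(180° − i) = ±(180 − 111.9) = ±68.1°.

68.1°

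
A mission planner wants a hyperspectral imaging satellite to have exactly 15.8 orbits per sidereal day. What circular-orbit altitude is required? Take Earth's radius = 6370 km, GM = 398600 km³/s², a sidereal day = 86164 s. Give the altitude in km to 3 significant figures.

Required period T = 86164 / 15.8 = 5453.4 s.
From T = 2π√(a³/μ): a = (μ T²/4π²)^(1/3) = (398600 × 5453.4² / 4π²)^(1/3) = 6696 km.
Altitude h = a − R = 6696 − 6370 = 326 km.

326 km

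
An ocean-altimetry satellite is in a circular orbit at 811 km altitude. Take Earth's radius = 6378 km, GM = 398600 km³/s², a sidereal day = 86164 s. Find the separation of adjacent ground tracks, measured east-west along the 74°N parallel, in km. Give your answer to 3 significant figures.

778 km

Semi-major axis a = 6378 + 811 = 7189 km. Period T = 2π√(a³/μ) = 2π√(7189³/398600) = 6066.2 s = 101.10 min.
Node shift per orbit = (6066.2/86164) × 360° = 25.34°.
Equatorial spacing = 25.34 × 111.3 km/° = 2821 km.
At 74° latitude, spacing = 2821 × cos(74°) = 778 km.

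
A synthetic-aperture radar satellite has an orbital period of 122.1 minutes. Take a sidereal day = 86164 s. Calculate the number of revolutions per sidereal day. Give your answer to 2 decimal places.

T = 122.1 min = 7326.0 s.
Orbits per sidereal day = 86164 / 7326.0 = 11.761.

11.76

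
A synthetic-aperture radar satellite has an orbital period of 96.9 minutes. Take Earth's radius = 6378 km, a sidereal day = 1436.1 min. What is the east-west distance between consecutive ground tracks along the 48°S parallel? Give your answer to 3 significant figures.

T = 96.9 min = 5814.0 s.
Node shift per orbit = (5814.0/86166) × 360° = 24.29°.
Equatorial spacing = 24.29 × 111.3 km/° = 2704 km.
At 48° latitude, spacing = 2704 × cos(48°) = 1809 km.

1810 km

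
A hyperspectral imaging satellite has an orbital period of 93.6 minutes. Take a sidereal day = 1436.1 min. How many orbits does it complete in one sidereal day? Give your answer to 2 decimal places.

15.34

T = 93.6 min = 5616.0 s.
Orbits per sidereal day = 86166 / 5616.0 = 15.343.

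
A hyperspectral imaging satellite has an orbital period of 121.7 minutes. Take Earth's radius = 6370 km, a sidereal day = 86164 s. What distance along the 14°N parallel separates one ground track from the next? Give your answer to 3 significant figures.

3290 km

T = 121.7 min = 7302.0 s.
Node shift per orbit = (7302.0/86164) × 360° = 30.51°.
Equatorial spacing = 30.51 × 111.2 km/° = 3392 km.
At 14° latitude, spacing = 3392 × cos(14°) = 3291 km.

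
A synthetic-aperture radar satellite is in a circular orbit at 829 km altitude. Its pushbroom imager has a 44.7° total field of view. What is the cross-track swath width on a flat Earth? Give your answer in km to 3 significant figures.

Half-angle = 44.7°/2 = 22.35°.
Swath width ≈ 2h·tan(θ/2) = 2 × 829 × tan(22.35°) = 681.7 km.

682 km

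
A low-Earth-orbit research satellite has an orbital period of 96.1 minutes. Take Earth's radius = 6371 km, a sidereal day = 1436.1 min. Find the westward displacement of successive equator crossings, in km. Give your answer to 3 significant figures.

T = 96.1 min = 5766.0 s.
During one orbit Earth rotates (5766.0 / 86166) × 360° = 24.09°.
At the equator that is 24.09° × (2π·6371/360) km/° = 24.09 × 111.2 = 2679 km.

2680 km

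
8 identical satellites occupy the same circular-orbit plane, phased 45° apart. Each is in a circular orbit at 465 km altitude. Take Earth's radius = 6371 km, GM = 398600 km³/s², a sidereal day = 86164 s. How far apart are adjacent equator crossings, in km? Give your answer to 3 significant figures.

327 km

Semi-major axis a = 6371 + 465 = 6836 km. Period T = 2π√(a³/μ) = 2π√(6836³/398600) = 5624.9 s = 93.75 min.
Single-satellite node shift = (5624.9/86164) × 360° = 23.50°.
With 8 satellites evenly phased, successive equator crossings are 23.50/8 = 2.938° apart.
That is 2.938 × 111.2 = 327 km at the equator.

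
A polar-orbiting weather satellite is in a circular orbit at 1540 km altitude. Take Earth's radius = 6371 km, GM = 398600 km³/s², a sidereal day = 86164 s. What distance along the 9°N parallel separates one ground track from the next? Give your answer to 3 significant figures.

Semi-major axis a = 6371 + 1540 = 7911 km. Period T = 2π√(a³/μ) = 2π√(7911³/398600) = 7002.6 s = 116.71 min.
Node shift per orbit = (7002.6/86164) × 360° = 29.26°.
Equatorial spacing = 29.26 × 111.2 km/° = 3253 km.
At 9° latitude, spacing = 3253 × cos(9°) = 3213 km.

3210 km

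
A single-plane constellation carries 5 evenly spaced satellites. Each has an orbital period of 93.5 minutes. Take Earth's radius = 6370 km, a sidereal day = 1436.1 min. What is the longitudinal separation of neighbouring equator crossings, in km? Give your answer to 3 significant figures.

521 km

T = 93.5 min = 5610.0 s.
Single-satellite node shift = (5610.0/86166) × 360° = 23.44°.
With 5 satellites evenly phased, successive equator crossings are 23.44/5 = 4.688° apart.
That is 4.688 × 111.2 = 521 km at the equator.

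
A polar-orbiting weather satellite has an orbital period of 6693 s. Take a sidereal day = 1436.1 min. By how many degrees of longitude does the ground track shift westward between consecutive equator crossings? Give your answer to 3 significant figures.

28.0°

During one orbit Earth rotates (6693.0 / 86166) × 360° = 27.96°.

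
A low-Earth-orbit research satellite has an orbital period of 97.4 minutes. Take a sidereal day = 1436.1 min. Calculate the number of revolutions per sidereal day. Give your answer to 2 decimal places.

T = 97.4 min = 5844.0 s.
Orbits per sidereal day = 86166 / 5844.0 = 14.744.

14.74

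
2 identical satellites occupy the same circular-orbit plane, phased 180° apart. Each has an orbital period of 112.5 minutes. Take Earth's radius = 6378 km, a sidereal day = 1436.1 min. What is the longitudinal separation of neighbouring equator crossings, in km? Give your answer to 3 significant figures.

T = 112.5 min = 6750.0 s.
Single-satellite node shift = (6750.0/86166) × 360° = 28.20°.
With 2 satellites evenly phased, successive equator crossings are 28.20/2 = 14.101° apart.
That is 14.101 × 111.3 = 1570 km at the equator.

1570 km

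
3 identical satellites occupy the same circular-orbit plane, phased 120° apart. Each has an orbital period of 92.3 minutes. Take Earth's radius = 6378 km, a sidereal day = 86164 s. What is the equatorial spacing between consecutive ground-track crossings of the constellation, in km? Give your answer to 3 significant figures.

T = 92.3 min = 5538.0 s.
Single-satellite node shift = (5538.0/86164) × 360° = 23.14°.
With 3 satellites evenly phased, successive equator crossings are 23.14/3 = 7.713° apart.
That is 7.713 × 111.3 = 859 km at the equator.

859 km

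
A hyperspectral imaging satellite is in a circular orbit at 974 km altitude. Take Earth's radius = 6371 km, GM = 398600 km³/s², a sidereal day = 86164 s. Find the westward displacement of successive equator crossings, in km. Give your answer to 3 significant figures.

Semi-major axis a = 6371 + 974 = 7345 km. Period T = 2π√(a³/μ) = 2π√(7345³/398600) = 6264.7 s = 104.41 min.
During one orbit Earth rotates (6264.7 / 86164) × 360° = 26.17°.
At the equator that is 26.17° × (2π·6371/360) km/° = 26.17 × 111.2 = 2910 km.

2910 km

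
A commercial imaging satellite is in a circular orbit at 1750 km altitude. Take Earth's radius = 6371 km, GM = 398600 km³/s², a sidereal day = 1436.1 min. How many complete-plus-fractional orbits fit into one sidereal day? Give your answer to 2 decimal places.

Semi-major axis a = 6371 + 1750 = 8121 km. Period T = 2π√(a³/μ) = 2π√(8121³/398600) = 7283.3 s = 121.39 min.
Orbits per sidereal day = 86166 / 7283.3 = 11.831.

11.83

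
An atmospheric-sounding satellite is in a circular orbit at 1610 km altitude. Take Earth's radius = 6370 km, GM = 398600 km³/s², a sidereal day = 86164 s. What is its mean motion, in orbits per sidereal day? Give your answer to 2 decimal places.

12.15

Semi-major axis a = 6370 + 1610 = 7980 km. Period T = 2π√(a³/μ) = 2π√(7980³/398600) = 7094.4 s = 118.24 min.
Orbits per sidereal day = 86164 / 7094.4 = 12.145.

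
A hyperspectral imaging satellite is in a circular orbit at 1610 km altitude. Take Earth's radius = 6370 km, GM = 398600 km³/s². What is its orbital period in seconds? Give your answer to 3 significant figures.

7090 seconds

Semi-major axis a = 6370 + 1610 = 7980 km. Period T = 2π√(a³/μ) = 2π√(7980³/398600) = 7094.4 s = 118.24 min.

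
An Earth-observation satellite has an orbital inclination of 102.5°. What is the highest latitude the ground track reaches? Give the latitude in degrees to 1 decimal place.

Retrograde orbit: the ground track reaches ±(180° − i) = ±(180 − 102.5) = ±77.5°.

77.5°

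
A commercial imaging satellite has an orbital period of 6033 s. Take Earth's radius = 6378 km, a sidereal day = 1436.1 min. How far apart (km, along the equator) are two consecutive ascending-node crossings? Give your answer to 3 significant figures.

During one orbit Earth rotates (6033.0 / 86166) × 360° = 25.21°.
At the equator that is 25.21° × (2π·6378/360) km/° = 25.21 × 111.3 = 2806 km.

2810 km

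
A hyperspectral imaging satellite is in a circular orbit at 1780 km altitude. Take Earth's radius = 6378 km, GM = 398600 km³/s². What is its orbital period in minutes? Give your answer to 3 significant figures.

122 min

Semi-major axis a = 6378 + 1780 = 8158 km. Period T = 2π√(a³/μ) = 2π√(8158³/398600) = 7333.1 s = 122.22 min.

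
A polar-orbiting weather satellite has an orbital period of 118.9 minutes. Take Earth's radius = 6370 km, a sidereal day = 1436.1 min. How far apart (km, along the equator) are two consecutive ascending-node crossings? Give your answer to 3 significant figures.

3310 km

T = 118.9 min = 7134.0 s.
During one orbit Earth rotates (7134.0 / 86166) × 360° = 29.81°.
At the equator that is 29.81° × (2π·6370/360) km/° = 29.81 × 111.2 = 3314 km.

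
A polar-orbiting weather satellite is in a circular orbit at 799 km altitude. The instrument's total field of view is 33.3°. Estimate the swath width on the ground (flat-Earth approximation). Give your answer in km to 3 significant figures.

478 km

Half-angle = 33.3°/2 = 16.65°.
Swath width ≈ 2h·tan(θ/2) = 2 × 799 × tan(16.65°) = 477.9 km.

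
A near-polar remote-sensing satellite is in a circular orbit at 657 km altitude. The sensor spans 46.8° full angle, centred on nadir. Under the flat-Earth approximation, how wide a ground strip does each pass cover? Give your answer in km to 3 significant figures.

Half-angle = 46.8°/2 = 23.4°.
Swath width ≈ 2h·tan(θ/2) = 2 × 657 × tan(23.4°) = 568.6 km.

569 km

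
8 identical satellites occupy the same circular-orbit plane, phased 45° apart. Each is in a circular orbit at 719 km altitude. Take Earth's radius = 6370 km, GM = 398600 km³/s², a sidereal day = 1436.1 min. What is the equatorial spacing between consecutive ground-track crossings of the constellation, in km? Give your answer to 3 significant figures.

345 km

Semi-major axis a = 6370 + 719 = 7089 km. Period T = 2π√(a³/μ) = 2π√(7089³/398600) = 5940.0 s = 99.00 min.
Single-satellite node shift = (5940.0/86166) × 360° = 24.82°.
With 8 satellites evenly phased, successive equator crossings are 24.82/8 = 3.102° apart.
That is 3.102 × 111.2 = 345 km at the equator.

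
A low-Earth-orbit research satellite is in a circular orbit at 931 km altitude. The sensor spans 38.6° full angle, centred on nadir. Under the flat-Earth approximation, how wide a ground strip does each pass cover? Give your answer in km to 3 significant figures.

652 km

Half-angle = 38.6°/2 = 19.3°.
Swath width ≈ 2h·tan(θ/2) = 2 × 931 × tan(19.3°) = 652.1 km.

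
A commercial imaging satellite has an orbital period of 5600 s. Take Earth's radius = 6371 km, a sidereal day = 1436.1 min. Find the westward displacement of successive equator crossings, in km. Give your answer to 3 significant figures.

2600 km

During one orbit Earth rotates (5600.0 / 86166) × 360° = 23.40°.
At the equator that is 23.40° × (2π·6371/360) km/° = 23.40 × 111.2 = 2602 km.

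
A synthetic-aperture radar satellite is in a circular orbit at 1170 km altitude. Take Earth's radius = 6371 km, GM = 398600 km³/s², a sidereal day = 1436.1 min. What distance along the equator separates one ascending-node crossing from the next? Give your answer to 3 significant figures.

Semi-major axis a = 6371 + 1170 = 7541 km. Period T = 2π√(a³/μ) = 2π√(7541³/398600) = 6517.1 s = 108.62 min.
During one orbit Earth rotates (6517.1 / 86166) × 360° = 27.23°.
At the equator that is 27.23° × (2π·6371/360) km/° = 27.23 × 111.2 = 3028 km.

3030 km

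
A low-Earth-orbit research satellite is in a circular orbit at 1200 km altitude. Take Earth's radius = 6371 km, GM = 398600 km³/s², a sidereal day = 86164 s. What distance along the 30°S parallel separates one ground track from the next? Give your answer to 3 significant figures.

2640 km

Semi-major axis a = 6371 + 1200 = 7571 km. Period T = 2π√(a³/μ) = 2π√(7571³/398600) = 6556.0 s = 109.27 min.
Node shift per orbit = (6556.0/86164) × 360° = 27.39°.
Equatorial spacing = 27.39 × 111.2 km/° = 3046 km.
At 30° latitude, spacing = 3046 × cos(30°) = 2638 km.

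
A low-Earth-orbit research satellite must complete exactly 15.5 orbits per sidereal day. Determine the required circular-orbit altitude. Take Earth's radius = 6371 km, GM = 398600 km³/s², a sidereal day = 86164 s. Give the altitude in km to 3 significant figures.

411 km

Required period T = 86164 / 15.5 = 5559.0 s.
From T = 2π√(a³/μ): a = (μ T²/4π²)^(1/3) = (398600 × 5559.0² / 4π²)^(1/3) = 6782 km.
Altitude h = a − R = 6782 − 6371 = 411 km.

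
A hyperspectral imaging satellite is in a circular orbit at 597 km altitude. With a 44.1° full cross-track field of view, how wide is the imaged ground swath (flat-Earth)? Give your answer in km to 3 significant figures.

Half-angle = 44.1°/2 = 22.05°.
Swath width ≈ 2h·tan(θ/2) = 2 × 597 × tan(22.05°) = 483.6 km.

484 km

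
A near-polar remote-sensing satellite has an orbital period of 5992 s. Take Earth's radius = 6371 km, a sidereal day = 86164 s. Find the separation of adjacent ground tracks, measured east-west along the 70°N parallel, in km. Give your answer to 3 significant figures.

Node shift per orbit = (5992.0/86164) × 360° = 25.04°.
Equatorial spacing = 25.04 × 111.2 km/° = 2784 km.
At 70° latitude, spacing = 2784 × cos(70°) = 952 km.

952 km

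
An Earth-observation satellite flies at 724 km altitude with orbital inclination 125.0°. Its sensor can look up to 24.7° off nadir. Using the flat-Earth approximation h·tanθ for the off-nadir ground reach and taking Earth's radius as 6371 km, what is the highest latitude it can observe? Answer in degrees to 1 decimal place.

Retrograde orbit: the ground track reaches ±(180° − i) = ±(180 − 125.0) = ±55.0°.
Sensor half-swath on the ground ≈ 724·tan(24.7°) = 333 km = 2.99° of latitude.
Maximum observable latitude ≈ 55.0 + 2.99 = 58.0°.

58.0°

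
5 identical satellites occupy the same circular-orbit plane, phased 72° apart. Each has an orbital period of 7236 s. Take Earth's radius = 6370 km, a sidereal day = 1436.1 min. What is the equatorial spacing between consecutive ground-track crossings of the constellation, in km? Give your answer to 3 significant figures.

672 km

Single-satellite node shift = (7236.0/86166) × 360° = 30.23°.
With 5 satellites evenly phased, successive equator crossings are 30.23/5 = 6.046° apart.
That is 6.046 × 111.2 = 672 km at the equator.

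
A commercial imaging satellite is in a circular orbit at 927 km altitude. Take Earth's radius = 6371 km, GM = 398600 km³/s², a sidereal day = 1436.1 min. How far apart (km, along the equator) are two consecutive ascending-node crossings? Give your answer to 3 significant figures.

2880 km

Semi-major axis a = 6371 + 927 = 7298 km. Period T = 2π√(a³/μ) = 2π√(7298³/398600) = 6204.6 s = 103.41 min.
During one orbit Earth rotates (6204.6 / 86166) × 360° = 25.92°.
At the equator that is 25.92° × (2π·6371/360) km/° = 25.92 × 111.2 = 2882 km.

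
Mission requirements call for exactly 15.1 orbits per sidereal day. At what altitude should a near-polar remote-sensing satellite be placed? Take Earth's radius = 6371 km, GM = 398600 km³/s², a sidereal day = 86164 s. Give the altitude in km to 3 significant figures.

531 km

Required period T = 86164 / 15.1 = 5706.2 s.
From T = 2π√(a³/μ): a = (μ T²/4π²)^(1/3) = (398600 × 5706.2² / 4π²)^(1/3) = 6902 km.
Altitude h = a − R = 6902 − 6371 = 531 km.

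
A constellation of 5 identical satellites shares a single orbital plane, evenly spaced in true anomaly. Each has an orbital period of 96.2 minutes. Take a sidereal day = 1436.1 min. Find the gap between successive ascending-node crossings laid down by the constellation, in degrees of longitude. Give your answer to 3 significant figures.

T = 96.2 min = 5772.0 s.
Single-satellite node shift = (5772.0/86166) × 360° = 24.12°.
With 5 satellites evenly phased, successive equator crossings are 24.12/5 = 4.823° apart.

4.82°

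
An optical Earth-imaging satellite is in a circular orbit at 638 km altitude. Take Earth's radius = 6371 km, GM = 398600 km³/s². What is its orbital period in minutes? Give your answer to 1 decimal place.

97.3 min

Semi-major axis a = 6371 + 638 = 7009 km. Period T = 2π√(a³/μ) = 2π√(7009³/398600) = 5839.8 s = 97.33 min.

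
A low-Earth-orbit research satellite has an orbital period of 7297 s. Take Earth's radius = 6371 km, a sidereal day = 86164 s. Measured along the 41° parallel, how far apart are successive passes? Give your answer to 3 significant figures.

Node shift per orbit = (7297.0/86164) × 360° = 30.49°.
Equatorial spacing = 30.49 × 111.2 km/° = 3390 km.
At 41° latitude, spacing = 3390 × cos(41°) = 2559 km.

2560 km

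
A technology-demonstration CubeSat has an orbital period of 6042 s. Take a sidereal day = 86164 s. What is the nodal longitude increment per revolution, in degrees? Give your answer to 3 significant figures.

During one orbit Earth rotates (6042.0 / 86164) × 360° = 25.24°.

25.2°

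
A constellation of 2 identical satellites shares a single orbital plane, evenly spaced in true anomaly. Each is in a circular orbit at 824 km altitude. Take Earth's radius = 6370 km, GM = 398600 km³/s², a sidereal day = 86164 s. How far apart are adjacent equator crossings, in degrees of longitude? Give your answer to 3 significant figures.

12.7°

Semi-major axis a = 6370 + 824 = 7194 km. Period T = 2π√(a³/μ) = 2π√(7194³/398600) = 6072.5 s = 101.21 min.
Single-satellite node shift = (6072.5/86164) × 360° = 25.37°.
With 2 satellites evenly phased, successive equator crossings are 25.37/2 = 12.686° apart.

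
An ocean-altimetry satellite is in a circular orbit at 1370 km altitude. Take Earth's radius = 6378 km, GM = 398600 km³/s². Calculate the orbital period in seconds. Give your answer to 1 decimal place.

Semi-major axis a = 6378 + 1370 = 7748 km. Period T = 2π√(a³/μ) = 2π√(7748³/398600) = 6787.3 s = 113.12 min.

6787.3 seconds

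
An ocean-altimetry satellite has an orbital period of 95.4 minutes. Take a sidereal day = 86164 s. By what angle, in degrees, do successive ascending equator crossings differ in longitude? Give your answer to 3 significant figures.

23.9°

T = 95.4 min = 5724.0 s.
During one orbit Earth rotates (5724.0 / 86164) × 360° = 23.92°.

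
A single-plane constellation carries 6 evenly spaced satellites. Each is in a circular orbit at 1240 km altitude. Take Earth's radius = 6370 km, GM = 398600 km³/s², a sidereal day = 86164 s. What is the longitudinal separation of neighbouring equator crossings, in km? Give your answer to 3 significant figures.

511 km

Semi-major axis a = 6370 + 1240 = 7610 km. Period T = 2π√(a³/μ) = 2π√(7610³/398600) = 6606.8 s = 110.11 min.
Single-satellite node shift = (6606.8/86164) × 360° = 27.60°.
With 6 satellites evenly phased, successive equator crossings are 27.60/6 = 4.601° apart.
That is 4.601 × 111.2 = 511 km at the equator.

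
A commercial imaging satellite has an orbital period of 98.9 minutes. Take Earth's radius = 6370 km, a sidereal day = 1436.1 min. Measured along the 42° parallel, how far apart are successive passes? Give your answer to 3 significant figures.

2050 km

T = 98.9 min = 5934.0 s.
Node shift per orbit = (5934.0/86166) × 360° = 24.79°.
Equatorial spacing = 24.79 × 111.2 km/° = 2756 km.
At 42° latitude, spacing = 2756 × cos(42°) = 2048 km.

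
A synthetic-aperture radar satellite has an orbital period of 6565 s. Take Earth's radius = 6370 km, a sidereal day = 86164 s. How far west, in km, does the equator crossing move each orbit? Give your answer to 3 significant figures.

3050 km

During one orbit Earth rotates (6565.0 / 86164) × 360° = 27.43°.
At the equator that is 27.43° × (2π·6370/360) km/° = 27.43 × 111.2 = 3049 km.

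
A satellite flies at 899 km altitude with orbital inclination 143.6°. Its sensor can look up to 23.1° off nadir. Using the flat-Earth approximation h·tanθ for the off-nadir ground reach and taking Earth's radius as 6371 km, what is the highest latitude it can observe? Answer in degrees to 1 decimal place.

39.8°

Retrograde orbit: the ground track reaches ±(180° − i) = ±(180 − 143.6) = ±36.4°.
Sensor half-swath on the ground ≈ 899·tan(23.1°) = 383 km = 3.45° of latitude.
Maximum observable latitude ≈ 36.4 + 3.45 = 39.8°.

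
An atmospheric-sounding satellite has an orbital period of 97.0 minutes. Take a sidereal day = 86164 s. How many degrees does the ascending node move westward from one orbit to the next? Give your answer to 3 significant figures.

T = 97.0 min = 5820.0 s.
During one orbit Earth rotates (5820.0 / 86164) × 360° = 24.32°.

24.3°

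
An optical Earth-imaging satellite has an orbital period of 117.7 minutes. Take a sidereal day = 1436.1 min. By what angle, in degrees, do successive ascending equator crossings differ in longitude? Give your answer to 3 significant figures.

29.5°

T = 117.7 min = 7062.0 s.
During one orbit Earth rotates (7062.0 / 86166) × 360° = 29.50°.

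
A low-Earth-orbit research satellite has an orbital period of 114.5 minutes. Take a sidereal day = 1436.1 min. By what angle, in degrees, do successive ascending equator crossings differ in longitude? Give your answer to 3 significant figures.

28.7°

T = 114.5 min = 6870.0 s.
During one orbit Earth rotates (6870.0 / 86166) × 360° = 28.70°.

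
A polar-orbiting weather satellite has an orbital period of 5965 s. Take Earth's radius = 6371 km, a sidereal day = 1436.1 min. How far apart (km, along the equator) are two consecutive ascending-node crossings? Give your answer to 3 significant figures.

During one orbit Earth rotates (5965.0 / 86166) × 360° = 24.92°.
At the equator that is 24.92° × (2π·6371/360) km/° = 24.92 × 111.2 = 2771 km.

2770 km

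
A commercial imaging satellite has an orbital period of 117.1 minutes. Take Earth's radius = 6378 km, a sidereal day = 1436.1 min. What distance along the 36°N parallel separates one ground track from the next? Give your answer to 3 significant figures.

T = 117.1 min = 7026.0 s.
Node shift per orbit = (7026.0/86166) × 360° = 29.35°.
Equatorial spacing = 29.35 × 111.3 km/° = 3268 km.
At 36° latitude, spacing = 3268 × cos(36°) = 2644 km.

2640 km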